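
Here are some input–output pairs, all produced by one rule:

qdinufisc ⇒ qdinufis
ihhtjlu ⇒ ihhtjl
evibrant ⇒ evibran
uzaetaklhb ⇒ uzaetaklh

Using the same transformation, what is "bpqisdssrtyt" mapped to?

The rule is to delete the last character.
For "bpqisdssrtyt" the result is "bpqisdssrty".

bpqisdssrty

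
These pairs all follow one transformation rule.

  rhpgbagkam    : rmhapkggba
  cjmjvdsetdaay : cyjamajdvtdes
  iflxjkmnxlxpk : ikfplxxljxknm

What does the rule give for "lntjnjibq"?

Each output is the input with this applied: take characters alternately from the front and the back (1st, last, 2nd, 2nd-last, ...).
So "lntjnjibq" becomes "lqnbtijjn".

lqnbtijjn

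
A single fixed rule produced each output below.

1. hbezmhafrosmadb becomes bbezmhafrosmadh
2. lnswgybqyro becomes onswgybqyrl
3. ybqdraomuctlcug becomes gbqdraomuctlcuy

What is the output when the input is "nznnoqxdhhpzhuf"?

fznnoqxdhhpzhun

Each output is the input with this applied: swap the first and last characters.
Applying that to "nznnoqxdhhpzhuf" gives "fznnoqxdhhpzhun".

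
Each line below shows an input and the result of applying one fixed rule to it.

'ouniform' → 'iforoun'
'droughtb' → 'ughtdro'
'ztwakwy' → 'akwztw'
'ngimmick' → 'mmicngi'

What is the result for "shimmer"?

In each case the input is transformed by: delete the last character, then move the first 3 characters to the end (rotate left by 3).
"shimmer" → "shimme" → "mmeshi".

mmeshi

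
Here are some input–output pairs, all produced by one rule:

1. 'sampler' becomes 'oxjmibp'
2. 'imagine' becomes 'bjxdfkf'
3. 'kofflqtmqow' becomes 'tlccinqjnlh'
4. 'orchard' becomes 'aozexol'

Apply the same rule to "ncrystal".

The pattern: swap the first and last characters, then shift every letter 3 places backward in the alphabet (wrapping around).
On "ncrystal": the first step gives "lcrystan", and the second then gives "izovpqxk".
(Check on "sampler": → "ramples" → "oxjmibp" ✓)

izovpqxk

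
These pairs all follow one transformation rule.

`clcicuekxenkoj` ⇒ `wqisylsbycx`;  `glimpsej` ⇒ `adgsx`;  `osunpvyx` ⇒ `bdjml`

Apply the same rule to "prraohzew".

Each output is the input with this applied: delete the first 3 characters, then shift every letter 12 places backward in the alphabet (wrapping around).
On "prraohzew": the first step gives "aohzew", and the second then gives "ocvnsk".

ocvnsk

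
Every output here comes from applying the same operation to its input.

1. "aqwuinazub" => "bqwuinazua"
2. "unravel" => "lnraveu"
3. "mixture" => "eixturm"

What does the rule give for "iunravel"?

The pattern: swap the first and last characters.
Doing the same to "iunravel": "lunravei".

lunravei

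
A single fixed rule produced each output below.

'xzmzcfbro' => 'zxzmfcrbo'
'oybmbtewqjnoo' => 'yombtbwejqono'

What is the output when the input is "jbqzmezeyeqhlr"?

The transformation: swap each adjacent pair of characters (1↔2, 3↔4, ...).
On "jbqzmezeyeqhlr" that produces "bjzqemezeyhqrl".

bjzqemezeyhqrl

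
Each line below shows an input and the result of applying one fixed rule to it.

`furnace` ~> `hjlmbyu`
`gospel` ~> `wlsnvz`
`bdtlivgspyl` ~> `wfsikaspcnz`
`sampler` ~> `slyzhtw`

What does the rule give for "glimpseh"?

zlonsptw

In each case the input is transformed by: shift every letter 7 places forward in the alphabet (wrapping around), then move the last 3 characters to the front (rotate right by 3).
Working it through for "glimpseh": intermediate "nsptwzlo", final "zlonsptw".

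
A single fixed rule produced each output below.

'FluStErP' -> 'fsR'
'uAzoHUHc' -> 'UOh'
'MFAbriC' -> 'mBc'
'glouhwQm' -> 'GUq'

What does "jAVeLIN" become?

JEn

In each case the input is transformed by: keep one character in every 3, starting at position 1 (positions 1st, 4th, 7th, ...), then flip the case of every letter.
Applying that to "jAVeLIN" gives "JEn".
(Check on "glouhwQm": → "guQ" → "GUq" ✓)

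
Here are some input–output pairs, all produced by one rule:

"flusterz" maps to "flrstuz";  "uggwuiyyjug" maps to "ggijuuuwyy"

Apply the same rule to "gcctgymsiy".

Looking at the pairs, the operation is to sort the characters into alphabetical order, then delete the first character.
Working it through for "gcctgymsiy": intermediate "ccggimstyy", final "cggimstyy".

cggimstyy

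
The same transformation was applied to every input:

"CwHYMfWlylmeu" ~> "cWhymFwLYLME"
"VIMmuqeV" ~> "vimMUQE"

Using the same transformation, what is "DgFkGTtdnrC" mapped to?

dGfKgtTDNR

The pattern: flip the case of every letter, then delete the last character.
For "DgFkGTtdnrC", step one produces "dGfKgtTDNRc"; step two turns that into "dGfKgtTDNR".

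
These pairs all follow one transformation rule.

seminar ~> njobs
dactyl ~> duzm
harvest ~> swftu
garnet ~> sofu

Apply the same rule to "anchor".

dips

The rule is to shift every letter 1 place forward in the alphabet (wrapping around), then delete the first 2 characters.
Working it through for "anchor": intermediate "bodips", final "dips".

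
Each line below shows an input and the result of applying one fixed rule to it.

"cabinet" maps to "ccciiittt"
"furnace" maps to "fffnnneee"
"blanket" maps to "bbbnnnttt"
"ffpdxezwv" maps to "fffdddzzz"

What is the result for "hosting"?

The rule is to keep one character in every 3, starting at position 1 (positions 1st, 4th, 7th, ...), then repeat every character 3 times.
Applying both steps to "hosting": "htg", then "hhhtttggg".

hhhtttggg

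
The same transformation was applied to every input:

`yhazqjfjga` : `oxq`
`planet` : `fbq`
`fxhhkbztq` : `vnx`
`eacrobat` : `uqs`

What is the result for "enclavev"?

uds

Looking at the pairs, the operation is to shift every letter 10 places backward in the alphabet (wrapping around), then keep only the first 3 characters.
For "enclavev", step one produces "udsbqlul"; step two turns that into "uds".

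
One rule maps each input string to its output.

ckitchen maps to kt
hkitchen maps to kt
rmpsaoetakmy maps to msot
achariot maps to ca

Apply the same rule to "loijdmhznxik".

Rule — keep every other character starting from the second (positions 2nd, 4th, 6th, ...), then delete the last 2 characters.
Applying both steps to "loijdmhznxik": "ojmzxk", then "ojmz".

ojmz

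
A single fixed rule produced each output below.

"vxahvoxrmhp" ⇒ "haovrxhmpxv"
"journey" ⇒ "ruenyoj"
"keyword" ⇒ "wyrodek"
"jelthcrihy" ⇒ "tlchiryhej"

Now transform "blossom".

soosmlb

In each case the input is transformed by: swap each adjacent pair of characters (1↔2, 3↔4, ...), then move the first 2 characters to the end (rotate left by 2).
For "blossom", step one produces "lbsoosm"; step two turns that into "soosmlb".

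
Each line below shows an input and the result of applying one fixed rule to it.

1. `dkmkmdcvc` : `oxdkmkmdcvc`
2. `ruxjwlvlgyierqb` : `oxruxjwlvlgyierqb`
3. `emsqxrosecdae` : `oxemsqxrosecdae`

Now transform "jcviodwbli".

Looking at the pairs, the operation is to prepend "ox".
For "jcviodwbli" the result is "oxjcviodwbli".

oxjcviodwbli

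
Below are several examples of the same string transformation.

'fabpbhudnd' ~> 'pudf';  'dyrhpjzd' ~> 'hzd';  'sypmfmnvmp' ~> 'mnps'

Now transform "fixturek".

The pattern: keep one character in every 3, starting at position 1 (positions 1st, 4th, 7th, ...), then move the first character to the end.
Applying both steps to "fixturek": "fte", then "tef".

tef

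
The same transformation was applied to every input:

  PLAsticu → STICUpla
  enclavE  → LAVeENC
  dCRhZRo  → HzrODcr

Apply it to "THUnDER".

Nderthu

The rule is to flip the case of every letter, then move the first 3 characters to the end (rotate left by 3).
Applying both steps to "THUnDER": "thuNder", then "Nderthu".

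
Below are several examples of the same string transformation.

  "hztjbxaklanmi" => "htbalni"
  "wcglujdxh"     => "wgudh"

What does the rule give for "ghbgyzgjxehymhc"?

Rule — keep every other character starting from the first (positions 1st, 3rd, 5th, ...).
"ghbgyzgjxehymhc" → "gbygxhmc".

gbygxhmc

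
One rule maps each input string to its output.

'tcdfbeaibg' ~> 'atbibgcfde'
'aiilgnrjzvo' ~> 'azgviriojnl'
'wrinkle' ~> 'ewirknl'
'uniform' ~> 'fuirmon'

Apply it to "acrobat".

Each output is the input with this applied: sort the characters into alphabetical order, then take characters alternately from the front and the back (1st, last, 2nd, 2nd-last, ...).
Starting from "acrobat": after the first operation, "aabcort"; after the second, "atarboc".
(Check on "aiilgnrjzvo": → "agiijlnorvz" → "azgviriojnl" ✓)

atarboc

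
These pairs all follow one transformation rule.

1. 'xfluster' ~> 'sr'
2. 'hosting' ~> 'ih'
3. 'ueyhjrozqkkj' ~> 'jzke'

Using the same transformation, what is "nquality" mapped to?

ly

In each case the input is transformed by: move the first 2 characters to the end (rotate left by 2), then keep one character in every 3, starting at position 3 (positions 3rd, 6th, 9th, ...).
On "nquality": the first step gives "ualitynq", and the second then gives "ly".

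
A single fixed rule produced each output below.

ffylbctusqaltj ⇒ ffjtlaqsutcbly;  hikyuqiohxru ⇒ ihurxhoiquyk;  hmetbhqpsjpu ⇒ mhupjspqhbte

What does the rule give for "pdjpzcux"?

dpxuczpj

The transformation: move the first 2 characters to the end (rotate left by 2), then reverse the string.
Starting from "pdjpzcux": after the first operation, "jpzcuxpd"; after the second, "dpxuczpj".
(Check on "hikyuqiohxru": → "kyuqiohxruhi" → "ihurxhoiquyk" ✓)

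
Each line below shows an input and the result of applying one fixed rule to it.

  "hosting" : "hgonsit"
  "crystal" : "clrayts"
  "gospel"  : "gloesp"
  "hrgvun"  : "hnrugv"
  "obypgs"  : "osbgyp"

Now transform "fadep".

In each case the input is transformed by: take characters alternately from the front and the back (1st, last, 2nd, 2nd-last, ...).
Applying that to "fadep" gives "fpaed".

fpaed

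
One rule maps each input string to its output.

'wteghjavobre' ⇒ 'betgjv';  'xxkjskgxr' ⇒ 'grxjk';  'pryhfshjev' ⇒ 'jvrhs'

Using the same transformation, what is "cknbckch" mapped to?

khkb

The rule is to move the last 3 characters to the front (rotate right by 3), then keep every other character starting from the first (positions 1st, 3rd, 5th, ...).
Doing the same to "cknbckch": "khkb".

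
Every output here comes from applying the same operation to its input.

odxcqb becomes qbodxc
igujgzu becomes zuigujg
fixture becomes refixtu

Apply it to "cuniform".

rmcunifo

In each case the input is transformed by: move the last 2 characters to the front (rotate right by 2).
On "cuniform" that produces "rmcunifo".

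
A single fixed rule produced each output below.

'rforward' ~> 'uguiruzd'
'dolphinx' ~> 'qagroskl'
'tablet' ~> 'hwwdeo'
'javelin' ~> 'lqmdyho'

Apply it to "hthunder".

hukwkxqg

Rule — move the last 2 characters to the front (rotate right by 2), then shift every letter 3 places forward in the alphabet (wrapping around).
Applying both steps to "hthunder": "erhthund", then "hukwkxqg".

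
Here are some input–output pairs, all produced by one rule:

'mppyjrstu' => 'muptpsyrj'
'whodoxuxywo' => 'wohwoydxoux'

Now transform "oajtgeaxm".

omaxjateg

In each case the input is transformed by: take characters alternately from the front and the back (1st, last, 2nd, 2nd-last, ...).
On "oajtgeaxm" that produces "omaxjateg".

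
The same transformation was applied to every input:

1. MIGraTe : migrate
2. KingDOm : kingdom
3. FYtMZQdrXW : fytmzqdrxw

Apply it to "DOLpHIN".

Each output is the input with this applied: convert every letter to lowercase.
Doing the same to "DOLpHIN": "dolphin".

dolphin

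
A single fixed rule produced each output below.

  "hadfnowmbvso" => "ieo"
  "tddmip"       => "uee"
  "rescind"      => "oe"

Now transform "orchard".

Looking at the pairs, the operation is to shift every letter 1 place forward in the alphabet (wrapping around), then keep only the vowels.
Working it through for "orchard": intermediate "psdibse", final "ie".

ie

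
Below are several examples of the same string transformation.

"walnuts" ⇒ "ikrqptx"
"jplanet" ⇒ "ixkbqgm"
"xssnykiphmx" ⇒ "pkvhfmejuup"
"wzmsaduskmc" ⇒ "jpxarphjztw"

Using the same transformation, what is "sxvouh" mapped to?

In each case the input is transformed by: shift every letter 3 places backward in the alphabet (wrapping around), then move the first 2 characters to the end (rotate left by 2).
Starting from "sxvouh": after the first operation, "puslre"; after the second, "slrepu".

slrepu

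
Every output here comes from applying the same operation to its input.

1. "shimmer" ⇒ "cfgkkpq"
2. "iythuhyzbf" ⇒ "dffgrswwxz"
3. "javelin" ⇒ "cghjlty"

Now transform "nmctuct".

In each case the input is transformed by: shift every letter 2 places backward in the alphabet (wrapping around), then sort the characters into alphabetical order.
Working it through for "nmctuct": intermediate "lkarsar", final "aaklrrs".

aaklrrs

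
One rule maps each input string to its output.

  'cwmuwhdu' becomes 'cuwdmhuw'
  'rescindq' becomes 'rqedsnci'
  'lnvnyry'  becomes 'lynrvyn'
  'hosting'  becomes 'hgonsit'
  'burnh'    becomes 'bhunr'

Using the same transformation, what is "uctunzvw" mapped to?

In each case the input is transformed by: take characters alternately from the front and the back (1st, last, 2nd, 2nd-last, ...).
Applying that to "uctunzvw" gives "uwcvtzun".

uwcvtzun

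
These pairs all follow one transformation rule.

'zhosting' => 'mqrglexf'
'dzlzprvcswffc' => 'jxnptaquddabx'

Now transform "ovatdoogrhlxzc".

yrbmmepfjvxamt

What's happening: shift every letter 2 places backward in the alphabet (wrapping around), then move the first 2 characters to the end (rotate left by 2).
"ovatdoogrhlxzc" → "mtyrbmmepfjvxa" → "yrbmmepfjvxamt".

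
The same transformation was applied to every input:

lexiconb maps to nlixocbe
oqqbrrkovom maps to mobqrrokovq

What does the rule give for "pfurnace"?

cpruanef

The transformation: swap each adjacent pair of characters (1↔2, 3↔4, ...), then swap the first and last characters.
Applying both steps to "pfurnace": "fpruanec", then "cpruanef".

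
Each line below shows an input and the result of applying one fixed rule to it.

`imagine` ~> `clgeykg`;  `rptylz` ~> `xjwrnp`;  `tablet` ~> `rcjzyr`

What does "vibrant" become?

The transformation: reverse the string, then shift every letter 2 places backward in the alphabet (wrapping around).
For "vibrant", step one produces "tnarbiv"; step two turns that into "rlypzgt".

rlypzgt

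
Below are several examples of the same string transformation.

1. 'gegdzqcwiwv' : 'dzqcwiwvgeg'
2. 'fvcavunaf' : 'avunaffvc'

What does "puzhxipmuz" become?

hxipmuzpuz

In each case the input is transformed by: move the first 3 characters to the end (rotate left by 3).
For "puzhxipmuz" the result is "hxipmuzpuz".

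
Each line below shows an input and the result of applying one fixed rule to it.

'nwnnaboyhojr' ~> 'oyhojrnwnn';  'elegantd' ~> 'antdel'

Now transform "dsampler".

plerds

The pattern: swap the front and back halves of the string, then delete the last 2 characters.
For "dsampler" the result is "plerds".
(Check on "elegantd": → "antdeleg" → "antdel" ✓)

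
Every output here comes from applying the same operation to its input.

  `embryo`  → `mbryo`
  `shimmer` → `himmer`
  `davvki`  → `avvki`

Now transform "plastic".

lastic

The transformation: delete the first character.
For "plastic" the result is "lastic".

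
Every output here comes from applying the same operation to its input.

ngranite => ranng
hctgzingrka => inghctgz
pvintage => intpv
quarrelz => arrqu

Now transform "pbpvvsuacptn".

uacpbpvvs

Each output is the input with this applied: delete the last 3 characters, then move the last 3 characters to the front (rotate right by 3).
On "pbpvvsuacptn": the first step gives "pbpvvsuac", and the second then gives "uacpbpvvs".
(Check on "pvintage": → "pvint" → "intpv" ✓)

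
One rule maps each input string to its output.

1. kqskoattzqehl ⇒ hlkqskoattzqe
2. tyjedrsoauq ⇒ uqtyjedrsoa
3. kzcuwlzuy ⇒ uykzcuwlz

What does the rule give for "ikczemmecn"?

cnikczemme

What's happening: move the last 2 characters to the front (rotate right by 2).
On "ikczemmecn" that produces "cnikczemme".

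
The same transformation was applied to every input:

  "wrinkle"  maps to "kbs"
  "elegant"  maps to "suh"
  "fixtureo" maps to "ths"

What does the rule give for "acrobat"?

What's happening: keep one character in every 3, starting at position 1 (positions 1st, 4th, 7th, ...), then shift every letter 12 places backward in the alphabet (wrapping around).
Doing the same to "acrobat": "och".

och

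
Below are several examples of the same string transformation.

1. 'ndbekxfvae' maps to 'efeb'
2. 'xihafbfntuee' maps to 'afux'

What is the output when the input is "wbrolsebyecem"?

oeemr

The rule is to move the first 3 characters to the end (rotate left by 3), then keep one character in every 3, starting at position 1 (positions 1st, 4th, 7th, ...).
Starting from "wbrolsebyecem": after the first operation, "olsebyecemwbr"; after the second, "oeemr".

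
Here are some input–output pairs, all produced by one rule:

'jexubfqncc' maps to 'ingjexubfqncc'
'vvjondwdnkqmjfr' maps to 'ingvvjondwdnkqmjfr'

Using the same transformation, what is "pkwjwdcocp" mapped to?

Looking at the pairs, the operation is to prepend "ing".
On "pkwjwdcocp" that produces "ingpkwjwdcocp".

ingpkwjwdcocp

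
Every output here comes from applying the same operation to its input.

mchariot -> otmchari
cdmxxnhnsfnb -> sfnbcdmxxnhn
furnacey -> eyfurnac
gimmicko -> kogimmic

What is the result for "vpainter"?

The transformation: move the first 2 characters to the end (rotate left by 2), then swap the front and back halves of the string.
Starting from "vpainter": after the first operation, "aintervp"; after the second, "ervpaint".

ervpaint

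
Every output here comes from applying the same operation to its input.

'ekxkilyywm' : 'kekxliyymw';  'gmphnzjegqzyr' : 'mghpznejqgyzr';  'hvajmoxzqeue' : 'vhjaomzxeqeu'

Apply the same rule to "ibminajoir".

biimanojri

Looking at the pairs, the operation is to swap each adjacent pair of characters (1↔2, 3↔4, ...).
"ibminajoir" → "biimanojri".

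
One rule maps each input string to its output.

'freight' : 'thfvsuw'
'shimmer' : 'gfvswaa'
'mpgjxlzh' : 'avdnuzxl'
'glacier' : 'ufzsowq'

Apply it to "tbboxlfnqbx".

hlpppecbltz

Looking at the pairs, the operation is to shift every letter 12 places backward in the alphabet (wrapping around), then take characters alternately from the front and the back (1st, last, 2nd, 2nd-last, ...).
Starting from "tbboxlfnqbx": after the first operation, "hppclztbepl"; after the second, "hlpppecbltz".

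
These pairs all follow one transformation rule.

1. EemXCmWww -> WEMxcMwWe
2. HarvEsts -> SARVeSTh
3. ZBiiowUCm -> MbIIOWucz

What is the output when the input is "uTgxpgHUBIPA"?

atGXPGhubipU

Looking at the pairs, the operation is to swap the first and last characters, then flip the case of every letter.
Working it through for "uTgxpgHUBIPA": intermediate "ATgxpgHUBIPu", final "atGXPGhubipU".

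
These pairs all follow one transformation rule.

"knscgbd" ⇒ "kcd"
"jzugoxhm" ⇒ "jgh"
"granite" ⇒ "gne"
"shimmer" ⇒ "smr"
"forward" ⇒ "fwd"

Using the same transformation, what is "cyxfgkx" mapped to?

Each output is the input with this applied: keep one character in every 3, starting at position 1 (positions 1st, 4th, 7th, ...).
"cyxfgkx" → "cfx".

cfx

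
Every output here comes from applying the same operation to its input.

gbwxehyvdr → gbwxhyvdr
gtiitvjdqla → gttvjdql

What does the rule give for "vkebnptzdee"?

What's happening: remove every vowel.
Doing the same to "vkebnptzdee": "vkbnptzd".

vkbnptzd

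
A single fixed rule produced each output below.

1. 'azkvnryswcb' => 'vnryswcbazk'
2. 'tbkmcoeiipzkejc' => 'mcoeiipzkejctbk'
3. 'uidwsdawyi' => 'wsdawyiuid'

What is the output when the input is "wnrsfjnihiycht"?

The transformation: move the first 3 characters to the end (rotate left by 3).
For "wnrsfjnihiycht" the result is "sfjnihiychtwnr".

sfjnihiychtwnr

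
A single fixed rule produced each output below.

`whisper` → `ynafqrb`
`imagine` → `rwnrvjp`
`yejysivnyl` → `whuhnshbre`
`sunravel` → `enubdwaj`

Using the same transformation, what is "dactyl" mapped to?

chumjl

Looking at the pairs, the operation is to shift every letter 9 places forward in the alphabet (wrapping around), then move the last 3 characters to the front (rotate right by 3).
For "dactyl", step one produces "mjlchu"; step two turns that into "chumjl".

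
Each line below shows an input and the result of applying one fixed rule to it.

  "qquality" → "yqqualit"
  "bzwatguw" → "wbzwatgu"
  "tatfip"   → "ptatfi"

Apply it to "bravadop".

pbravado

The pattern: move the last character to the front.
For "bravadop" the result is "pbravado".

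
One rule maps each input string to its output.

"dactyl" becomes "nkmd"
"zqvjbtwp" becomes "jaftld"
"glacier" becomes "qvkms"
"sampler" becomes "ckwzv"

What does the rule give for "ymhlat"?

iwrv

The transformation: delete the last 2 characters, then shift every letter 10 places forward in the alphabet (wrapping around).
"ymhlat" → "ymhl" → "iwrv".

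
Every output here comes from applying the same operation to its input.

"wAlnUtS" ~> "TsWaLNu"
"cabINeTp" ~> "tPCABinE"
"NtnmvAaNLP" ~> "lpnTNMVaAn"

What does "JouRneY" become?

EyjOUrN

The pattern: flip the case of every letter, then move the last 2 characters to the front (rotate right by 2).
Applying both steps to "JouRneY": "jOUrNEy", then "EyjOUrN".
(Check on "NtnmvAaNLP": → "nTNMVaAnlp" → "lpnTNMVaAn" ✓)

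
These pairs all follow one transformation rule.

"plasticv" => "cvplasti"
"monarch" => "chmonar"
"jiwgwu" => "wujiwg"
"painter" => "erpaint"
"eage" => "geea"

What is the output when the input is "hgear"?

The pattern: move the last 2 characters to the front (rotate right by 2).
So "hgear" becomes "arhge".

arhge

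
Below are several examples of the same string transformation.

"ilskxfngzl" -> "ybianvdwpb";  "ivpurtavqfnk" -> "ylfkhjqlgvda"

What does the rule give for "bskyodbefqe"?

riaoetruvgu

Each output is the input with this applied: shift every letter 10 places backward in the alphabet (wrapping around).
"bskyodbefqe" → "riaoetruvgu".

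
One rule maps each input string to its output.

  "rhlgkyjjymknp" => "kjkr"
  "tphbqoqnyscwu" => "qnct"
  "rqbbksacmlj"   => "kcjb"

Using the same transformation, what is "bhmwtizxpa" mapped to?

Each output is the input with this applied: move the first 3 characters to the end (rotate left by 3), then keep one character in every 3, starting at position 2 (positions 2nd, 5th, 8th, ...).
Starting from "bhmwtizxpa": after the first operation, "wtizxpabhm"; after the second, "txb".

txb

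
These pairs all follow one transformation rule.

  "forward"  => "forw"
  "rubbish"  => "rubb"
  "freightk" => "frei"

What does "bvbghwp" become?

bvbg

The pattern: keep only the first 4 characters.
For "bvbghwp" the result is "bvbg".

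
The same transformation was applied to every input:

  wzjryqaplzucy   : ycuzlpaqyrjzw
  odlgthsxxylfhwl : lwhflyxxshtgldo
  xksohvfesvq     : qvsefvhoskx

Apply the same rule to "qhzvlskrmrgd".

dgrmrkslvzhq

What's happening: reverse the string.
For "qhzvlskrmrgd" the result is "dgrmrkslvzhq".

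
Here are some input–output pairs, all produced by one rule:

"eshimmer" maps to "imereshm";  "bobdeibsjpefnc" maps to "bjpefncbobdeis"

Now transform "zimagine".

The rule is to swap the front and back halves of the string, then swap the first and last characters.
For "zimagine", step one produces "ginezima"; step two turns that into "ainezimg".

ainezimg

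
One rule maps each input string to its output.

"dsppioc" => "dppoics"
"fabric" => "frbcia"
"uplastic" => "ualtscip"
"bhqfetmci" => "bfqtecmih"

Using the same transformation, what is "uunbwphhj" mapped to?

ubnpwhhju

The transformation: swap each adjacent pair of characters (1↔2, 3↔4, ...), then move the first character to the end.
Starting from "uunbwphhj": after the first operation, "uubnpwhhj"; after the second, "ubnpwhhju".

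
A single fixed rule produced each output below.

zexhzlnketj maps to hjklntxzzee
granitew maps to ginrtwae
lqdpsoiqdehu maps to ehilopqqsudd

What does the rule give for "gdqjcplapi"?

dgijlppqac

What's happening: sort the characters into alphabetical order, then move the first 2 characters to the end (rotate left by 2).
Applying both steps to "gdqjcplapi": "acdgijlppq", then "dgijlppqac".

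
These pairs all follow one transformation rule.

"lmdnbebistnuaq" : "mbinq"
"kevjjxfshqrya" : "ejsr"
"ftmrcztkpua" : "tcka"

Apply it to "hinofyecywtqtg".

ifctg

The rule is to keep one character in every 3, starting at position 2 (positions 2nd, 5th, 8th, ...).
On "hinofyecywtqtg" that produces "ifctg".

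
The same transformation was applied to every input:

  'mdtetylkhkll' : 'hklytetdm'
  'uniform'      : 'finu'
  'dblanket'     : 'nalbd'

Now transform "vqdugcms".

gudqv

Each output is the input with this applied: reverse the string, then delete the first 3 characters.
"vqdugcms" → "smcgudqv" → "gudqv".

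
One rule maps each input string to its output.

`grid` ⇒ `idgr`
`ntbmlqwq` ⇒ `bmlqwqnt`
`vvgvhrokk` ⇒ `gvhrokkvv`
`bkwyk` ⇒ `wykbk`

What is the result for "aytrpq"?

trpqay

Each output is the input with this applied: move the first 2 characters to the end (rotate left by 2).
So "aytrpq" becomes "trpqay".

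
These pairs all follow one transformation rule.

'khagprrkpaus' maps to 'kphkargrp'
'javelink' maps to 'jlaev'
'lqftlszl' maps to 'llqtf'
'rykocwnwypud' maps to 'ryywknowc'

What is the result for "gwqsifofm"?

What's happening: delete the last 3 characters, then take characters alternately from the front and the back (1st, last, 2nd, 2nd-last, ...).
"gwqsifofm" → "gfwiqs".

gfwiqs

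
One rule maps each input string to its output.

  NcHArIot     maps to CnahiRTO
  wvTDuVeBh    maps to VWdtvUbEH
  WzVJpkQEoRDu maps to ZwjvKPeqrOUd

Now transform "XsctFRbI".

SxTCrfiB

Each output is the input with this applied: flip the case of every letter, then swap each adjacent pair of characters (1↔2, 3↔4, ...).
For "XsctFRbI", step one produces "xSCTfrBi"; step two turns that into "SxTCrfiB".
(Check on "WzVJpkQEoRDu": → "wZvjPKqeOrdU" → "ZwjvKPeqrOUd" ✓)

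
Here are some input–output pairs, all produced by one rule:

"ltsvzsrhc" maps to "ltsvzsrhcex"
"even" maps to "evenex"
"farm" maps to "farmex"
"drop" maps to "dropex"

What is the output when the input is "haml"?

The rule is to append "ex".
For "haml" the result is "hamlex".

hamlex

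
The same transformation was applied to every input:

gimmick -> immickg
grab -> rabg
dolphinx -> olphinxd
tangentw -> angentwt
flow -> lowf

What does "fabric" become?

abricf

Rule — move the first character to the end.
So "fabric" becomes "abricf".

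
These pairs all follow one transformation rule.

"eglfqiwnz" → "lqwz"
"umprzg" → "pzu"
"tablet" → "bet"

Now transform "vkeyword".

ewrv

The rule is to move the first character to the end, then keep every other character starting from the second (positions 2nd, 4th, 6th, ...).
Starting from "vkeyword": after the first operation, "keywordv"; after the second, "ewrv".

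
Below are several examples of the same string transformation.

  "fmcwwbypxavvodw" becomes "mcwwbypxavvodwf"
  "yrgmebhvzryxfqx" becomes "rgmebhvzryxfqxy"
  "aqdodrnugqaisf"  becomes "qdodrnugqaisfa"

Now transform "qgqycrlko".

In each case the input is transformed by: move the first character to the end.
For "qgqycrlko" the result is "gqycrlkoq".

gqycrlkoq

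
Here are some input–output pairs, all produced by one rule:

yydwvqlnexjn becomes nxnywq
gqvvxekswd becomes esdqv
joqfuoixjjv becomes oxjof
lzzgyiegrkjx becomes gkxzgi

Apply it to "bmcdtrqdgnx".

The pattern: keep every other character starting from the second (positions 2nd, 4th, 6th, ...), then move the last 3 characters to the front (rotate right by 3).
On "bmcdtrqdgnx": the first step gives "mdrdn", and the second then gives "rdnmd".

rdnmd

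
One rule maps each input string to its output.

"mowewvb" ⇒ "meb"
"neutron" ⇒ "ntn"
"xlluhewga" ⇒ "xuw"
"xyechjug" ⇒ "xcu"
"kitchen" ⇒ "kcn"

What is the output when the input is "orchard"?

What's happening: keep one character in every 3, starting at position 1 (positions 1st, 4th, 7th, ...).
So "orchard" becomes "ohd".

ohd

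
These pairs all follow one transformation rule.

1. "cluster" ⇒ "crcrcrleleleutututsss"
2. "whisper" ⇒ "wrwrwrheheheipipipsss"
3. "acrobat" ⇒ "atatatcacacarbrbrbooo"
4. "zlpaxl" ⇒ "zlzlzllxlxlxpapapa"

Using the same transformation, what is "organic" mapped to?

Each output is the input with this applied: repeat every character 3 times, then take characters alternately from the front and the back (1st, last, 2nd, 2nd-last, ...).
On "organic": the first step gives "ooorrrgggaaannniiiccc", and the second then gives "ocococriririgngngnaaa".

ocococriririgngngnaaa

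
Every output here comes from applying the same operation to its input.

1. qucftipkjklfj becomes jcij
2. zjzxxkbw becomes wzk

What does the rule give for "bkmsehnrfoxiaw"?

wmhfi

In each case the input is transformed by: move the last 2 characters to the front (rotate right by 2), then keep one character in every 3, starting at position 2 (positions 2nd, 5th, 8th, ...).
For "bkmsehnrfoxiaw", step one produces "awbkmsehnrfoxi"; step two turns that into "wmhfi".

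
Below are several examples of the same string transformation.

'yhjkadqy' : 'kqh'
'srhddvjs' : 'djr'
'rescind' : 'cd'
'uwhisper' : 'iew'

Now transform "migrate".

In each case the input is transformed by: move the first 2 characters to the end (rotate left by 2), then keep one character in every 3, starting at position 2 (positions 2nd, 5th, 8th, ...).
"migrate" → "gratemi" → "re".

re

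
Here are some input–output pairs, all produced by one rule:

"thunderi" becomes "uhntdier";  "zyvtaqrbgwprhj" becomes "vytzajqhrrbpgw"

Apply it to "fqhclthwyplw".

hqcflwtlhpwy

The transformation: move the first 2 characters to the end (rotate left by 2), then take characters alternately from the front and the back (1st, last, 2nd, 2nd-last, ...).
Applying both steps to "fqhclthwyplw": "hclthwyplwfq", then "hqcflwtlhpwy".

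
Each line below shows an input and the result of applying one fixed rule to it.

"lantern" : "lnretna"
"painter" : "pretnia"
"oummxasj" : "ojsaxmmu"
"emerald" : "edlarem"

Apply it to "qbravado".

qodavarb

The transformation: reverse the string, then move the last character to the front.
"qbravado" → "odavarbq" → "qodavarb".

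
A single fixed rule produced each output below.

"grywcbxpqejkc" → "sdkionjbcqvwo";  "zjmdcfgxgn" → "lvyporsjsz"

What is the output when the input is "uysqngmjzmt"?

gkeczsyvlyf

Rule — shift every letter 12 places forward in the alphabet (wrapping around).
So "uysqngmjzmt" becomes "gkeczsyvlyf".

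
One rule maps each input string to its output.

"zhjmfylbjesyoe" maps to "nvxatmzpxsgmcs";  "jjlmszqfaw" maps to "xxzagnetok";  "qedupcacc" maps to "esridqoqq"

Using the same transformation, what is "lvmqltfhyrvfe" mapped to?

zjaezhtvmfjts

What's happening: shift every letter 12 places backward in the alphabet (wrapping around).
On "lvmqltfhyrvfe" that produces "zjaezhtvmfjts".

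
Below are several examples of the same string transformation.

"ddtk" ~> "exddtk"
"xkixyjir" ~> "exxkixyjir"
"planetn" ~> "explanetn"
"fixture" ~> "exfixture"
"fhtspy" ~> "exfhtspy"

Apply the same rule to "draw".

exdraw

The transformation: prepend "ex".
Doing the same to "draw": "exdraw".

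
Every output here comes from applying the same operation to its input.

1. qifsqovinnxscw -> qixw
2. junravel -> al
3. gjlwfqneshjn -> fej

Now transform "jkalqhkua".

qu

In each case the input is transformed by: keep one character in every 3, starting at position 2 (positions 2nd, 5th, 8th, ...), then delete the first character.
Working it through for "jkalqhkua": intermediate "kqu", final "qu".
(Check on "gjlwfqneshjn": → "jfej" → "fej" ✓)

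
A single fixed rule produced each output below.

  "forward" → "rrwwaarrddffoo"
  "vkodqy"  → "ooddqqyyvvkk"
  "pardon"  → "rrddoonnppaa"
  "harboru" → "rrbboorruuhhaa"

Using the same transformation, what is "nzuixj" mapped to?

uuiixxjjnnzz

Rule — move the first 2 characters to the end (rotate left by 2), then double every character.
Applying that to "nzuixj" gives "uuiixxjjnnzz".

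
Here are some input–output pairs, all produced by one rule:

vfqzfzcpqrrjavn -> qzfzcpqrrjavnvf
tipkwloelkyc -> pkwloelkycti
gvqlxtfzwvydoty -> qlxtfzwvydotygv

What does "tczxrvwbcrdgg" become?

zxrvwbcrdggtc

The pattern: move the first 2 characters to the end (rotate left by 2).
So "tczxrvwbcrdgg" becomes "zxrvwbcrdggtc".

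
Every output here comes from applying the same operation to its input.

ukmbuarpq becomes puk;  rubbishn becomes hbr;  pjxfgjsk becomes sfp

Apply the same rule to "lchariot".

oal

What's happening: reverse the string, then keep one character in every 3, starting at position 2 (positions 2nd, 5th, 8th, ...).
Applying both steps to "lchariot": "toirahcl", then "oal".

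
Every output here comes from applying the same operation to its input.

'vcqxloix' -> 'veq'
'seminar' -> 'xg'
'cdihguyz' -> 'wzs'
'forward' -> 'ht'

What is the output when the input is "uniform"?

gh

What's happening: shift every letter 7 places backward in the alphabet (wrapping around), then keep one character in every 3, starting at position 2 (positions 2nd, 5th, 8th, ...).
So "uniform" becomes "gh".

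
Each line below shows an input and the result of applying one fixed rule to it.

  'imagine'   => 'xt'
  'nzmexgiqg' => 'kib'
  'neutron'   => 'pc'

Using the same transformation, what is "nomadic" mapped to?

zo

The rule is to keep one character in every 3, starting at position 2 (positions 2nd, 5th, 8th, ...), then shift every letter 11 places forward in the alphabet (wrapping around).
For "nomadic", step one produces "od"; step two turns that into "zo".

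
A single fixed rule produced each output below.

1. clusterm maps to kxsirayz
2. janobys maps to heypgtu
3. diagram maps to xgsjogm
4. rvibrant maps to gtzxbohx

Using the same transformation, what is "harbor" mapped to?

The pattern: move the last 3 characters to the front (rotate right by 3), then shift every letter 6 places forward in the alphabet (wrapping around).
On "harbor": the first step gives "borhar", and the second then gives "huxngx".

huxngx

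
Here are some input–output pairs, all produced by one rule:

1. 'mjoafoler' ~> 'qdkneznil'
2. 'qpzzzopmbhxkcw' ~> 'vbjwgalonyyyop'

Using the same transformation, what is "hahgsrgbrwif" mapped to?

ehvqafqrfgzg

What's happening: reverse the string, then shift every letter 1 place backward in the alphabet (wrapping around).
On "hahgsrgbrwif": the first step gives "fiwrbgrsghah", and the second then gives "ehvqafqrfgzg".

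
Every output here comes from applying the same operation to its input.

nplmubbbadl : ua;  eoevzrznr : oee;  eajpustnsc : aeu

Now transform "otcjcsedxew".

oee

Rule — swap each adjacent pair of characters (1↔2, 3↔4, ...), then keep only the vowels.
Starting from "otcjcsedxew": after the first operation, "tojcscdeexw"; after the second, "oee".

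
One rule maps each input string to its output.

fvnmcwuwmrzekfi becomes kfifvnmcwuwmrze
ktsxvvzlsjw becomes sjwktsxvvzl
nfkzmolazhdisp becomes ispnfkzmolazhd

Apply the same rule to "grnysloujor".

jorgrnyslou

The pattern: move the last 3 characters to the front (rotate right by 3).
So "grnysloujor" becomes "jorgrnyslou".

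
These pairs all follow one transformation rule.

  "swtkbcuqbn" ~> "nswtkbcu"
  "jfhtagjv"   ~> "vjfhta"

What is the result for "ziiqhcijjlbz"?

zziiqhcijj

In each case the input is transformed by: move the last 3 characters to the front (rotate right by 3), then delete the first 2 characters.
Starting from "ziiqhcijjlbz": after the first operation, "lbzziiqhcijj"; after the second, "zziiqhcijj".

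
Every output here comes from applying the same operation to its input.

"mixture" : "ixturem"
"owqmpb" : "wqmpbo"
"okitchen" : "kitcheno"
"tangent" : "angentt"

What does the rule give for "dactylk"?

actylkd

The pattern: move the first character to the end.
Doing the same to "dactylk": "actylkd".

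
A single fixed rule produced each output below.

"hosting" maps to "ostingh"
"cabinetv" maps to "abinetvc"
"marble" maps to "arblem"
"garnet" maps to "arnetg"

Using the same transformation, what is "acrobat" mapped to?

The rule is to move the first character to the end.
On "acrobat" that produces "crobata".

crobata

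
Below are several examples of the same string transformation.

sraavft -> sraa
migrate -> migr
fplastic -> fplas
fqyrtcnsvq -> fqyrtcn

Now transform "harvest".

harv

Each output is the input with this applied: delete the last 3 characters.
Doing the same to "harvest": "harv".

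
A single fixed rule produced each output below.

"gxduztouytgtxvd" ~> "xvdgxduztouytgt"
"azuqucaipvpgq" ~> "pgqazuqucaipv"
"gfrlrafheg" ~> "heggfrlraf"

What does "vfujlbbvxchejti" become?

In each case the input is transformed by: move the last 3 characters to the front (rotate right by 3).
Doing the same to "vfujlbbvxchejti": "jtivfujlbbvxche".

jtivfujlbbvxche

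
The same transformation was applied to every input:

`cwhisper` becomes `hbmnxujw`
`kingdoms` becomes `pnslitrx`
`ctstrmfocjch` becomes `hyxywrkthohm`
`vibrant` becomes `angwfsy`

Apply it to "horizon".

What's happening: shift every letter 5 places forward in the alphabet (wrapping around).
"horizon" → "mtwnets".

mtwnets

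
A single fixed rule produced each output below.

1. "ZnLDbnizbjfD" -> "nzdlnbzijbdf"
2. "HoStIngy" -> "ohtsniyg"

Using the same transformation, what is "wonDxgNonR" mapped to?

owdngxonrn

The pattern: swap each adjacent pair of characters (1↔2, 3↔4, ...), then convert every letter to lowercase.
For "wonDxgNonR", step one produces "owDngxoNRn"; step two turns that into "owdngxonrn".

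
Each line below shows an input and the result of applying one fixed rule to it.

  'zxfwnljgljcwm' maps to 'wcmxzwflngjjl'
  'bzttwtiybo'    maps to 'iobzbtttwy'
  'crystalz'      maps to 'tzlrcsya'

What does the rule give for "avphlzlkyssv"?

yvsvahpzlkls

The rule is to swap each adjacent pair of characters (1↔2, 3↔4, ...), then move the last 3 characters to the front (rotate right by 3).
For "avphlzlkyssv", step one produces "vahpzlklsyvs"; step two turns that into "yvsvahpzlkls".
(Check on "crystalz": → "rcsyatzl" → "tzlrcsya" ✓)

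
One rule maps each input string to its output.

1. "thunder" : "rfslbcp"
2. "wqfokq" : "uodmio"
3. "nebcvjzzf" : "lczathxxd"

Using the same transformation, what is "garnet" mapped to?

Looking at the pairs, the operation is to shift every letter 2 places backward in the alphabet (wrapping around).
So "garnet" becomes "eyplcr".

eyplcr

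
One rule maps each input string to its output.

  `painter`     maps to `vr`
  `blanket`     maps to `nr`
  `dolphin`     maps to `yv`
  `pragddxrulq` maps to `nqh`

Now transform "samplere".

zr

The rule is to keep one character in every 3, starting at position 3 (positions 3rd, 6th, 9th, ...), then shift every letter 13 places forward in the alphabet (wrapping around) — i.e. ROT13.
For "samplere", step one produces "me"; step two turns that into "zr".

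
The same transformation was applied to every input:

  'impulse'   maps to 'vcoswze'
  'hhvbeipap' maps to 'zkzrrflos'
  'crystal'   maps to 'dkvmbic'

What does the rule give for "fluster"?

What's happening: move the last 3 characters to the front (rotate right by 3), then shift every letter 10 places forward in the alphabet (wrapping around).
"fluster" → "terflus" → "dobpvec".

dobpvec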